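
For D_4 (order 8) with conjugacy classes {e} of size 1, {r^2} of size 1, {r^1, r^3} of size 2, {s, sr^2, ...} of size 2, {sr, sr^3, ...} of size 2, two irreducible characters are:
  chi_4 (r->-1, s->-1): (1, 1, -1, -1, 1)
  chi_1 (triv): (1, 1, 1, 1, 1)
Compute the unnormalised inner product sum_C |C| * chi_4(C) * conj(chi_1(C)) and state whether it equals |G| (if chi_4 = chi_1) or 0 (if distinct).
Sum = 0; so <chi_4, chi_1> = 0 (distinct irreducibles are orthogonal).

Explanation: Compute term by term over conjugacy classes (|C| * chi_4(C) * conj(chi_1(C))):
  1*(1)*conj(1) + 1*(1)*conj(1) + 2*(-1)*conj(1) + 2*(-1)*conj(1) + 2*(1)*conj(1)
  = (1) + (1) + (-2) + (-2) + (2)
  = 0.
Dividing by |G| = 8 gives 0/8 = 0, matching the row-orthogonality relation <chi_4, chi_1> = [chi_4 = chi_1].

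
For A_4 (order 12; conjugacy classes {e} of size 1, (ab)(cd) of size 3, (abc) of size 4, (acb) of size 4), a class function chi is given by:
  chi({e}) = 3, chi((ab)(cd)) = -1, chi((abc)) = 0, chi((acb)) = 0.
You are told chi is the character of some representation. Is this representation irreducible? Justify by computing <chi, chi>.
Irreducible: <chi, chi> = 1.

Reasoning: <chi, chi> = (1/|G|) sum_C |C| * |chi(C)|^2 = (1/12)[1*|3|^2 + 3*|-1|^2 + 4*|0|^2 + 4*|0|^2]
  = (1/12)[(9) + (3) + (0) + (0)] = 12/12 = 1.
(Exp terms are combined using exp(i*s)*conj(exp(i*t)) = exp(i*(s-t)), and sums of them are collapsed using the identity that for every m > 1 the m distinct m-th roots of unity sum to 0, e.g. 1 + exp(2*I*pi/3) + exp(-2*I*pi/3) = 0.)
A character is irreducible iff <chi, chi> = 1, so this representation is irreducible.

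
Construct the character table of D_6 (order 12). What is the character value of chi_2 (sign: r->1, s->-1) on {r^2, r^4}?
Conjugacy classes: {e} of size 1, {r^3} of size 1, {r^1, r^5} of size 2, {r^2, r^4} of size 2, {s, sr^2, ...} of size 3, {sr, sr^3, ...} of size 3.
Character table:
  irrep \ class              {e} (size 1)  {r^3} (size 1)  {r^1, r^5} (size 2)  {r^2, r^4} (size 2)  {s, sr^2, ...} (size 3)  {sr, sr^3, ...} (size 3)
  chi_1 (triv)               1             1               1                    1                    1                        1                       
  chi_2 (sign: r->1, s->-1)  1             1               1                    1                    -1                       -1                      
  chi_3 (r->-1, s->1)        1             -1              -1                   1                    1                        -1                      
  chi_4 (r->-1, s->-1)       1             -1              -1                   1                    -1                       1                       
  chi_5 (2d, j=1)            2             -2              1                    -1                   0                        0                       
  chi_6 (2d, j=2)            2             2               -1                   -1                   0                        0                       

Spot check: chi_2 (sign: r->1, s->-1) on {r^2, r^4} = 1.

Proof sketch: D_6 has order 2*6 = 12 with 6 conjugacy classes, hence 6 irreducibles. Sum of squared dims 1 + 1 + 1 + 1 + 4 + 4 = 12 = |G|. Linear characters come from the abelianisation; the 2-dimensional irreps have character r^k -> 2*cos(2*pi*j*k/6), reflections -> 0.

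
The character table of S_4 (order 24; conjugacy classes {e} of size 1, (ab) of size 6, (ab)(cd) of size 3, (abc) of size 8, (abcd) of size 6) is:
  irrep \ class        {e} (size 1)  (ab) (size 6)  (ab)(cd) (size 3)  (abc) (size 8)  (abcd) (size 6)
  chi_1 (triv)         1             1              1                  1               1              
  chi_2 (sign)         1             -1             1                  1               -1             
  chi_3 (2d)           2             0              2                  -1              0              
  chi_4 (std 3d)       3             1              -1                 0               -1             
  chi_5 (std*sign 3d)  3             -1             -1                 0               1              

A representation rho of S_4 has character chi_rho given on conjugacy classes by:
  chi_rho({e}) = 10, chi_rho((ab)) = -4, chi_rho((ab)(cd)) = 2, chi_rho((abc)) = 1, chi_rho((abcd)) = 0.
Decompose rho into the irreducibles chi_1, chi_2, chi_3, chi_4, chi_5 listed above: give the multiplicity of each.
Multiplicities: chi_1: 0, chi_2: 2, chi_3: 1, chi_4: 0, chi_5: 2.

Proof sketch: Use <chi_rho, chi> = (1/|G|) sum_C |C| * chi_rho(C) * conj(chi(C)) with |G| = 24 for each irreducible chi in the table:
  <chi_rho, chi_1> = (1/24)[1*(10)*conj(1) + 6*(-4)*conj(1) + 3*(2)*conj(1) + 8*(1)*conj(1) + 6*(0)*conj(1)]
      = (1/24)[(10) + (-24) + (6) + (8) + (0)] = 0/24 = 0
  <chi_rho, chi_2> = (1/24)[1*(10)*conj(1) + 6*(-4)*conj(-1) + 3*(2)*conj(1) + 8*(1)*conj(1) + 6*(0)*conj(-1)]
      = (1/24)[(10) + (24) + (6) + (8) + (0)] = 48/24 = 2
  <chi_rho, chi_3> = (1/24)[1*(10)*conj(2) + 6*(-4)*conj(0) + 3*(2)*conj(2) + 8*(1)*conj(-1) + 6*(0)*conj(0)]
      = (1/24)[(20) + (0) + (12) + (-8) + (0)] = 24/24 = 1
  <chi_rho, chi_4> = (1/24)[1*(10)*conj(3) + 6*(-4)*conj(1) + 3*(2)*conj(-1) + 8*(1)*conj(0) + 6*(0)*conj(-1)]
      = (1/24)[(30) + (-24) + (-6) + (0) + (0)] = 0/24 = 0
  <chi_rho, chi_5> = (1/24)[1*(10)*conj(3) + 6*(-4)*conj(-1) + 3*(2)*conj(-1) + 8*(1)*conj(0) + 6*(0)*conj(1)]
      = (1/24)[(30) + (24) + (-6) + (0) + (0)] = 48/24 = 2
Dimension check: dim(rho) = sum (mult * dim) = 0*1 + 2*1 + 1*2 + 0*3 + 2*3 = 10 = chi_rho(e) = 10.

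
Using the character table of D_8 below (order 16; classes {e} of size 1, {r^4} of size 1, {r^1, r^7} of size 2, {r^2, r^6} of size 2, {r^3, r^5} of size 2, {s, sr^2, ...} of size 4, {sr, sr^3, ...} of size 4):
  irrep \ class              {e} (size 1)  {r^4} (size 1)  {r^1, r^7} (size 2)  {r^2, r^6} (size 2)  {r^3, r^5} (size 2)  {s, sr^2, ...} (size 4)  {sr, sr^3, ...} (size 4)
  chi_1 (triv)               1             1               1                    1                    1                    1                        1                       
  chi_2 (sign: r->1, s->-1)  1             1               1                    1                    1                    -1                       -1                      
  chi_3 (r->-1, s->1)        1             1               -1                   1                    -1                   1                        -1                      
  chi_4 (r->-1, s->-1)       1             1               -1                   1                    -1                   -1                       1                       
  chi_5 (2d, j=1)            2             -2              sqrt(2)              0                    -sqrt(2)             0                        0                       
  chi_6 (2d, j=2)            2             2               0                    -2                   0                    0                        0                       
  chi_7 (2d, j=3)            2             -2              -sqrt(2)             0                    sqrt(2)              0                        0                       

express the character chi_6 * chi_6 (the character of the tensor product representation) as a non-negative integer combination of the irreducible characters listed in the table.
chi_6 tensor chi_6 = chi_1 + chi_2 + chi_3 + chi_4 (all other irreducibles have multiplicity 0).

The character of a tensor product is the pointwise product (chi_6 * chi_6)(C) = chi_6(C) * chi_6(C):
  {e}: (2)*(2), {r^4}: (2)*(2), {r^1, r^7}: (0)*(0), {r^2, r^6}: (-2)*(-2), {r^3, r^5}: (0)*(0), {s, sr^2, ...}: (0)*(0), {sr, sr^3, ...}: (0)*(0)
so (chi_6 * chi_6) takes values
  {e} -> 4, {r^4} -> 4, {r^1, r^7} -> 0, {r^2, r^6} -> 4, {r^3, r^5} -> 0, {s, sr^2, ...} -> 0, {sr, sr^3, ...} -> 0.
Now take the inner product of this character with each irreducible chi from the table, <chi_6*chi_6, chi> = (1/16) sum_C |C| (chi_6*chi_6)(C) conj(chi(C)):
  <chi_6*chi_6, chi_1> = (1/16)[1*(4)*conj(1) + 1*(4)*conj(1) + 2*(0)*conj(1) + 2*(4)*conj(1) + 2*(0)*conj(1) + 4*(0)*conj(1) + 4*(0)*conj(1)]
      = (1/16)[(4) + (4) + (0) + (8) + (0) + (0) + (0)] = 16/16 = 1
  <chi_6*chi_6, chi_2> = (1/16)[1*(4)*conj(1) + 1*(4)*conj(1) + 2*(0)*conj(1) + 2*(4)*conj(1) + 2*(0)*conj(1) + 4*(0)*conj(-1) + 4*(0)*conj(-1)]
      = (1/16)[(4) + (4) + (0) + (8) + (0) + (0) + (0)] = 16/16 = 1
  <chi_6*chi_6, chi_3> = (1/16)[1*(4)*conj(1) + 1*(4)*conj(1) + 2*(0)*conj(-1) + 2*(4)*conj(1) + 2*(0)*conj(-1) + 4*(0)*conj(1) + 4*(0)*conj(-1)]
      = (1/16)[(4) + (4) + (0) + (8) + (0) + (0) + (0)] = 16/16 = 1
  <chi_6*chi_6, chi_4> = (1/16)[1*(4)*conj(1) + 1*(4)*conj(1) + 2*(0)*conj(-1) + 2*(4)*conj(1) + 2*(0)*conj(-1) + 4*(0)*conj(-1) + 4*(0)*conj(1)]
      = (1/16)[(4) + (4) + (0) + (8) + (0) + (0) + (0)] = 16/16 = 1
  <chi_6*chi_6, chi_5> = (1/16)[1*(4)*conj(2) + 1*(4)*conj(-2) + 2*(0)*conj(sqrt(2)) + 2*(4)*conj(0) + 2*(0)*conj(-sqrt(2)) + 4*(0)*conj(0) + 4*(0)*conj(0)]
      = (1/16)[(8) + (-8) + (0) + (0) + (0) + (0) + (0)] = 0/16 = 0
  <chi_6*chi_6, chi_6> = (1/16)[1*(4)*conj(2) + 1*(4)*conj(2) + 2*(0)*conj(0) + 2*(4)*conj(-2) + 2*(0)*conj(0) + 4*(0)*conj(0) + 4*(0)*conj(0)]
      = (1/16)[(8) + (8) + (0) + (-16) + (0) + (0) + (0)] = 0/16 = 0
  <chi_6*chi_6, chi_7> = (1/16)[1*(4)*conj(2) + 1*(4)*conj(-2) + 2*(0)*conj(-sqrt(2)) + 2*(4)*conj(0) + 2*(0)*conj(sqrt(2)) + 4*(0)*conj(0) + 4*(0)*conj(0)]
      = (1/16)[(8) + (-8) + (0) + (0) + (0) + (0) + (0)] = 0/16 = 0
Hence the multiplicities are chi_1: 1, chi_2: 1, chi_3: 1, chi_4: 1. Dimension check: dim(chi_6)*dim(chi_6) = 2*2 = 4 and sum (mult * dim) = 1*1 + 1*1 + 1*1 + 1*1 = 4.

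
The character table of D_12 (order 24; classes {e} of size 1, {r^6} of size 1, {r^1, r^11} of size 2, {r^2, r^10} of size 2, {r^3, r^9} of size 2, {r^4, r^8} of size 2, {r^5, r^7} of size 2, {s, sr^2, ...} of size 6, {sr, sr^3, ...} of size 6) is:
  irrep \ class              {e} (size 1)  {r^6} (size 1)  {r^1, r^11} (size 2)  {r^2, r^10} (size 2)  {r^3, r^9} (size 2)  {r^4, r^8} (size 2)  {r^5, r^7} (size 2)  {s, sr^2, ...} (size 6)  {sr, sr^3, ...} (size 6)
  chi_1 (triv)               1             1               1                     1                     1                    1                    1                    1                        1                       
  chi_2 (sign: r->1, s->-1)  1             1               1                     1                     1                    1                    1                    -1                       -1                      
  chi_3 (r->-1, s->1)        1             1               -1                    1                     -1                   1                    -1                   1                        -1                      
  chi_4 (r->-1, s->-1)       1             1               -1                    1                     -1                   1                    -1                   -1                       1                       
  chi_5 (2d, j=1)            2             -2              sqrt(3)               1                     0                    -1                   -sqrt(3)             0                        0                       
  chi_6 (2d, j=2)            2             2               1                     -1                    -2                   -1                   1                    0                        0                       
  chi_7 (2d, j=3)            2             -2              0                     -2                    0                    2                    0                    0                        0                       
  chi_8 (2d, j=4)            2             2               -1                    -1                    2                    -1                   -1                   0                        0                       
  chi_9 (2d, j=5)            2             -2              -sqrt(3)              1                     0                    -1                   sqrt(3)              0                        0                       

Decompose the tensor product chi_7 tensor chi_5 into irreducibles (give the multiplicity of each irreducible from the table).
chi_7 tensor chi_5 = chi_6 + chi_8 (all other irreducibles have multiplicity 0).

Working: The character of a tensor product is the pointwise product (chi_7 * chi_5)(C) = chi_7(C) * chi_5(C):
  {e}: (2)*(2), {r^6}: (-2)*(-2), {r^1, r^11}: (0)*(sqrt(3)), {r^2, r^10}: (-2)*(1), {r^3, r^9}: (0)*(0), {r^4, r^8}: (2)*(-1), {r^5, r^7}: (0)*(-sqrt(3)), {s, sr^2, ...}: (0)*(0), {sr, sr^3, ...}: (0)*(0)
so (chi_7 * chi_5) takes values
  {e} -> 4, {r^6} -> 4, {r^1, r^11} -> 0, {r^2, r^10} -> -2, {r^3, r^9} -> 0, {r^4, r^8} -> -2, {r^5, r^7} -> 0, {s, sr^2, ...} -> 0, {sr, sr^3, ...} -> 0.
Now take the inner product of this character with each irreducible chi from the table, <chi_7*chi_5, chi> = (1/24) sum_C |C| (chi_7*chi_5)(C) conj(chi(C)):
  <chi_7*chi_5, chi_1> = (1/24)[1*(4)*conj(1) + 1*(4)*conj(1) + 2*(0)*conj(1) + 2*(-2)*conj(1) + 2*(0)*conj(1) + 2*(-2)*conj(1) + 2*(0)*conj(1) + 6*(0)*conj(1) + 6*(0)*conj(1)]
      = (1/24)[(4) + (4) + (0) + (-4) + (0) + (-4) + (0) + (0) + (0)] = 0/24 = 0
  <chi_7*chi_5, chi_2> = (1/24)[1*(4)*conj(1) + 1*(4)*conj(1) + 2*(0)*conj(1) + 2*(-2)*conj(1) + 2*(0)*conj(1) + 2*(-2)*conj(1) + 2*(0)*conj(1) + 6*(0)*conj(-1) + 6*(0)*conj(-1)]
      = (1/24)[(4) + (4) + (0) + (-4) + (0) + (-4) + (0) + (0) + (0)] = 0/24 = 0
  <chi_7*chi_5, chi_3> = (1/24)[1*(4)*conj(1) + 1*(4)*conj(1) + 2*(0)*conj(-1) + 2*(-2)*conj(1) + 2*(0)*conj(-1) + 2*(-2)*conj(1) + 2*(0)*conj(-1) + 6*(0)*conj(1) + 6*(0)*conj(-1)]
      = (1/24)[(4) + (4) + (0) + (-4) + (0) + (-4) + (0) + (0) + (0)] = 0/24 = 0
  <chi_7*chi_5, chi_4> = (1/24)[1*(4)*conj(1) + 1*(4)*conj(1) + 2*(0)*conj(-1) + 2*(-2)*conj(1) + 2*(0)*conj(-1) + 2*(-2)*conj(1) + 2*(0)*conj(-1) + 6*(0)*conj(-1) + 6*(0)*conj(1)]
      = (1/24)[(4) + (4) + (0) + (-4) + (0) + (-4) + (0) + (0) + (0)] = 0/24 = 0
  <chi_7*chi_5, chi_5> = (1/24)[1*(4)*conj(2) + 1*(4)*conj(-2) + 2*(0)*conj(sqrt(3)) + 2*(-2)*conj(1) + 2*(0)*conj(0) + 2*(-2)*conj(-1) + 2*(0)*conj(-sqrt(3)) + 6*(0)*conj(0) + 6*(0)*conj(0)]
      = (1/24)[(8) + (-8) + (0) + (-4) + (0) + (4) + (0) + (0) + (0)] = 0/24 = 0
  <chi_7*chi_5, chi_6> = (1/24)[1*(4)*conj(2) + 1*(4)*conj(2) + 2*(0)*conj(1) + 2*(-2)*conj(-1) + 2*(0)*conj(-2) + 2*(-2)*conj(-1) + 2*(0)*conj(1) + 6*(0)*conj(0) + 6*(0)*conj(0)]
      = (1/24)[(8) + (8) + (0) + (4) + (0) + (4) + (0) + (0) + (0)] = 24/24 = 1
  <chi_7*chi_5, chi_7> = (1/24)[1*(4)*conj(2) + 1*(4)*conj(-2) + 2*(0)*conj(0) + 2*(-2)*conj(-2) + 2*(0)*conj(0) + 2*(-2)*conj(2) + 2*(0)*conj(0) + 6*(0)*conj(0) + 6*(0)*conj(0)]
      = (1/24)[(8) + (-8) + (0) + (8) + (0) + (-8) + (0) + (0) + (0)] = 0/24 = 0
  <chi_7*chi_5, chi_8> = (1/24)[1*(4)*conj(2) + 1*(4)*conj(2) + 2*(0)*conj(-1) + 2*(-2)*conj(-1) + 2*(0)*conj(2) + 2*(-2)*conj(-1) + 2*(0)*conj(-1) + 6*(0)*conj(0) + 6*(0)*conj(0)]
      = (1/24)[(8) + (8) + (0) + (4) + (0) + (4) + (0) + (0) + (0)] = 24/24 = 1
  <chi_7*chi_5, chi_9> = (1/24)[1*(4)*conj(2) + 1*(4)*conj(-2) + 2*(0)*conj(-sqrt(3)) + 2*(-2)*conj(1) + 2*(0)*conj(0) + 2*(-2)*conj(-1) + 2*(0)*conj(sqrt(3)) + 6*(0)*conj(0) + 6*(0)*conj(0)]
      = (1/24)[(8) + (-8) + (0) + (-4) + (0) + (4) + (0) + (0) + (0)] = 0/24 = 0
Hence the multiplicities are chi_6: 1, chi_8: 1. Dimension check: dim(chi_7)*dim(chi_5) = 2*2 = 4 and sum (mult * dim) = 1*2 + 1*2 = 4.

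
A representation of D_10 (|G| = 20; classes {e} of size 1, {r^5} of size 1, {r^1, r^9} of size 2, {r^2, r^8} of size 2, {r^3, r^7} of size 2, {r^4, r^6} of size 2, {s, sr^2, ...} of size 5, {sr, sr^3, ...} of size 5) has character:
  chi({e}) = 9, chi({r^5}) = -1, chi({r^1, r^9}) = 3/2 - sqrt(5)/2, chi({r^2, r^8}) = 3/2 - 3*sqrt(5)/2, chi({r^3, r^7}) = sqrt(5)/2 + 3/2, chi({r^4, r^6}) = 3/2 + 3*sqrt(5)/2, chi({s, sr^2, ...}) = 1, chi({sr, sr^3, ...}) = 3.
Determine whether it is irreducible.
Not irreducible (reducible): <chi, chi> = 10 > 1.

Working: <chi, chi> = (1/|G|) sum_C |C| * |chi(C)|^2 = (1/20)[1*|9|^2 + 1*|-1|^2 + 2*|3/2 - sqrt(5)/2|^2 + 2*|3/2 - 3*sqrt(5)/2|^2 + 2*|sqrt(5)/2 + 3/2|^2 + 2*|3/2 + 3*sqrt(5)/2|^2 + 5*|1|^2 + 5*|3|^2]
  = (1/20)[(81) + (1) + (7 - 3*sqrt(5)) + (27 - 9*sqrt(5)) + (3*sqrt(5) + 7) + (9*sqrt(5) + 27) + (5) + (45)] = 200/20 = 10.
A character is irreducible iff <chi, chi> = 1, so this representation is reducible.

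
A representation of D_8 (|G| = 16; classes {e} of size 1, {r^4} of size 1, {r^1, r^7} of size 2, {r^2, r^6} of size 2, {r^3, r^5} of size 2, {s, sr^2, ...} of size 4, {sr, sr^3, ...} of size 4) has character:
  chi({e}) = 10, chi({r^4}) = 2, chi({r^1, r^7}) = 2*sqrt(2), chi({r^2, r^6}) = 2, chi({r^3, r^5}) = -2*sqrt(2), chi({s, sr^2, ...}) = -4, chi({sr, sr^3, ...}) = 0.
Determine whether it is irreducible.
Not irreducible (reducible): <chi, chi> = 13 > 1.

Why: <chi, chi> = (1/|G|) sum_C |C| * |chi(C)|^2 = (1/16)[1*|10|^2 + 1*|2|^2 + 2*|2*sqrt(2)|^2 + 2*|2|^2 + 2*|-2*sqrt(2)|^2 + 4*|-4|^2 + 4*|0|^2]
  = (1/16)[(100) + (4) + (16) + (8) + (16) + (64) + (0)] = 208/16 = 13.
A character is irreducible iff <chi, chi> = 1, so this representation is reducible.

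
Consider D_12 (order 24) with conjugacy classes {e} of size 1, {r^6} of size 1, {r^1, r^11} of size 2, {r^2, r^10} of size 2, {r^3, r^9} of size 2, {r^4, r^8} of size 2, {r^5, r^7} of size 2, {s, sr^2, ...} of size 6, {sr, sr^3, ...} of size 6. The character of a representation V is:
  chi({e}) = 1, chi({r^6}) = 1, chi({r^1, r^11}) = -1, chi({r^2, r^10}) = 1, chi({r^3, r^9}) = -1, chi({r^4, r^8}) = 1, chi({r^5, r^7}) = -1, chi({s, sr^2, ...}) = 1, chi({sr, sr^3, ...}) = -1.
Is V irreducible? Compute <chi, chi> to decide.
Irreducible: <chi, chi> = 1.

Solution. <chi, chi> = (1/|G|) sum_C |C| * |chi(C)|^2 = (1/24)[1*|1|^2 + 1*|1|^2 + 2*|-1|^2 + 2*|1|^2 + 2*|-1|^2 + 2*|1|^2 + 2*|-1|^2 + 6*|1|^2 + 6*|-1|^2]
  = (1/24)[(1) + (1) + (2) + (2) + (2) + (2) + (2) + (6) + (6)] = 24/24 = 1.
A character is irreducible iff <chi, chi> = 1, so this representation is irreducible.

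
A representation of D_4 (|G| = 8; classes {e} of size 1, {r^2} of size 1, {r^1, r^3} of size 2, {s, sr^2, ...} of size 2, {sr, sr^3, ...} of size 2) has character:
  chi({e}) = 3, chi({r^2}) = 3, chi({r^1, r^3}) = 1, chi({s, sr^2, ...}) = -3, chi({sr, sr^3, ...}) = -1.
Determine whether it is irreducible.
Not irreducible (reducible): <chi, chi> = 5 > 1.

Derivation: <chi, chi> = (1/|G|) sum_C |C| * |chi(C)|^2 = (1/8)[1*|3|^2 + 1*|3|^2 + 2*|1|^2 + 2*|-3|^2 + 2*|-1|^2]
  = (1/8)[(9) + (9) + (2) + (18) + (2)] = 40/8 = 5.
A character is irreducible iff <chi, chi> = 1, so this representation is reducible.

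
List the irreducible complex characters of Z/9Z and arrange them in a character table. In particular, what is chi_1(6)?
Character table of Z/9Z (irreps indexed chi_0,...,chi_8 with chi_k(m) = zeta_9^(k*m), zeta_9 = exp(2*pi*i/9)):
  irrep \ class  {0} (size 1)  {1} (size 1)    {2} (size 1)    {3} (size 1)    {4} (size 1)    {5} (size 1)    {6} (size 1)    {7} (size 1)    {8} (size 1)  
  chi_0          1             1               1               1               1               1               1               1               1             
  chi_1          1             exp(2*I*pi/9)   exp(4*I*pi/9)   exp(2*I*pi/3)   exp(8*I*pi/9)   exp(-8*I*pi/9)  exp(-2*I*pi/3)  exp(-4*I*pi/9)  exp(-2*I*pi/9)
  chi_2          1             exp(4*I*pi/9)   exp(8*I*pi/9)   exp(-2*I*pi/3)  exp(-2*I*pi/9)  exp(2*I*pi/9)   exp(2*I*pi/3)   exp(-8*I*pi/9)  exp(-4*I*pi/9)
  chi_3          1             exp(2*I*pi/3)   exp(-2*I*pi/3)  1               exp(2*I*pi/3)   exp(-2*I*pi/3)  1               exp(2*I*pi/3)   exp(-2*I*pi/3)
  chi_4          1             exp(8*I*pi/9)   exp(-2*I*pi/9)  exp(2*I*pi/3)   exp(-4*I*pi/9)  exp(4*I*pi/9)   exp(-2*I*pi/3)  exp(2*I*pi/9)   exp(-8*I*pi/9)
  chi_5          1             exp(-8*I*pi/9)  exp(2*I*pi/9)   exp(-2*I*pi/3)  exp(4*I*pi/9)   exp(-4*I*pi/9)  exp(2*I*pi/3)   exp(-2*I*pi/9)  exp(8*I*pi/9) 
  chi_6          1             exp(-2*I*pi/3)  exp(2*I*pi/3)   1               exp(-2*I*pi/3)  exp(2*I*pi/3)   1               exp(-2*I*pi/3)  exp(2*I*pi/3) 
  chi_7          1             exp(-4*I*pi/9)  exp(-8*I*pi/9)  exp(2*I*pi/3)   exp(2*I*pi/9)   exp(-2*I*pi/9)  exp(-2*I*pi/3)  exp(8*I*pi/9)   exp(4*I*pi/9) 
  chi_8          1             exp(-2*I*pi/9)  exp(-4*I*pi/9)  exp(-2*I*pi/3)  exp(-8*I*pi/9)  exp(8*I*pi/9)   exp(2*I*pi/3)   exp(4*I*pi/9)   exp(2*I*pi/9) 

Spot check: chi_1(6) = zeta_9^(1*6) = zeta_9^6 = exp(-2*I*pi/3).

Proof sketch: Z/9Z is abelian, so all 9 irreducible complex representations are 1-dimensional. They are given by chi_k(m) = zeta_9^(k*m) for k = 0,...,8. Row orthogonality: sum_m chi_k(m) conj(chi_l(m)) = 9 * [k = l].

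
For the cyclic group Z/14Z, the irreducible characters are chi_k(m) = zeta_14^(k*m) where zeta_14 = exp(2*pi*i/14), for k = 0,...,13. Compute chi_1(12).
chi_1(12) = zeta_14^12 = exp(-2*I*pi/7)

Reasoning: chi_1(12) = zeta_14^(1*12) = zeta_14^12. Since zeta_14^14 = 1, this equals zeta_14^12 = exp(2*pi*i*12/14) = exp(-2*I*pi/7).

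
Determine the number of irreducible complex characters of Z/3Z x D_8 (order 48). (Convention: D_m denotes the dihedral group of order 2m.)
21

Justification: The number of irreducible complex representations of a finite group equals its number of conjugacy classes. For a direct product, #classes(G x H) = #classes(G) * #classes(H). Z/3Z has 3 classes (abelian), D_8 has 7 classes, so 3 * 7 = 21, so Z/3Z x D_8 (order 48) has exactly 21 irreducible complex representations.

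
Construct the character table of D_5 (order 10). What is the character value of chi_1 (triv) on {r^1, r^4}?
Conjugacy classes: {e} of size 1, {r^1, r^4} of size 2, {r^2, r^3} of size 2, {s, sr, ..., sr^4} of size 5.
Character table:
  irrep \ class              {e} (size 1)  {r^1, r^4} (size 2)  {r^2, r^3} (size 2)  {s, sr, ..., sr^4} (size 5)
  chi_1 (triv)               1             1                    1                    1                          
  chi_2 (sign: r->1, s->-1)  1             1                    1                    -1                         
  chi_3 (2d, j=1)            2             -1/2 + sqrt(5)/2     -sqrt(5)/2 - 1/2     0                          
  chi_4 (2d, j=2)            2             -sqrt(5)/2 - 1/2     -1/2 + sqrt(5)/2     0                          

Spot check: chi_1 (triv) on {r^1, r^4} = 1.

Derivation: D_5 has order 2*5 = 10 with 4 conjugacy classes, hence 4 irreducibles. Sum of squared dims 1 + 1 + 4 + 4 = 10 = |G|. Linear characters come from the abelianisation; the 2-dimensional irreps have character r^k -> 2*cos(2*pi*j*k/5), reflections -> 0.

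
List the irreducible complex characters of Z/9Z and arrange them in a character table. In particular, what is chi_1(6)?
Character table of Z/9Z (irreps indexed chi_0,...,chi_8 with chi_k(m) = zeta_9^(k*m), zeta_9 = exp(2*pi*i/9)):
  irrep \ class  {0} (size 1)  {1} (size 1)    {2} (size 1)    {3} (size 1)    {4} (size 1)    {5} (size 1)    {6} (size 1)    {7} (size 1)    {8} (size 1)  
  chi_0          1             1               1               1               1               1               1               1               1             
  chi_1          1             exp(2*I*pi/9)   exp(4*I*pi/9)   exp(2*I*pi/3)   exp(8*I*pi/9)   exp(-8*I*pi/9)  exp(-2*I*pi/3)  exp(-4*I*pi/9)  exp(-2*I*pi/9)
  chi_2          1             exp(4*I*pi/9)   exp(8*I*pi/9)   exp(-2*I*pi/3)  exp(-2*I*pi/9)  exp(2*I*pi/9)   exp(2*I*pi/3)   exp(-8*I*pi/9)  exp(-4*I*pi/9)
  chi_3          1             exp(2*I*pi/3)   exp(-2*I*pi/3)  1               exp(2*I*pi/3)   exp(-2*I*pi/3)  1               exp(2*I*pi/3)   exp(-2*I*pi/3)
  chi_4          1             exp(8*I*pi/9)   exp(-2*I*pi/9)  exp(2*I*pi/3)   exp(-4*I*pi/9)  exp(4*I*pi/9)   exp(-2*I*pi/3)  exp(2*I*pi/9)   exp(-8*I*pi/9)
  chi_5          1             exp(-8*I*pi/9)  exp(2*I*pi/9)   exp(-2*I*pi/3)  exp(4*I*pi/9)   exp(-4*I*pi/9)  exp(2*I*pi/3)   exp(-2*I*pi/9)  exp(8*I*pi/9) 
  chi_6          1             exp(-2*I*pi/3)  exp(2*I*pi/3)   1               exp(-2*I*pi/3)  exp(2*I*pi/3)   1               exp(-2*I*pi/3)  exp(2*I*pi/3) 
  chi_7          1             exp(-4*I*pi/9)  exp(-8*I*pi/9)  exp(2*I*pi/3)   exp(2*I*pi/9)   exp(-2*I*pi/9)  exp(-2*I*pi/3)  exp(8*I*pi/9)   exp(4*I*pi/9) 
  chi_8          1             exp(-2*I*pi/9)  exp(-4*I*pi/9)  exp(-2*I*pi/3)  exp(-8*I*pi/9)  exp(8*I*pi/9)   exp(2*I*pi/3)   exp(4*I*pi/9)   exp(2*I*pi/9) 

Spot check: chi_1(6) = zeta_9^(1*6) = zeta_9^6 = exp(-2*I*pi/3).

Details: Z/9Z is abelian, so all 9 irreducible complex representations are 1-dimensional. They are given by chi_k(m) = zeta_9^(k*m) for k = 0,...,8. Row orthogonality: sum_m chi_k(m) conj(chi_l(m)) = 9 * [k = l].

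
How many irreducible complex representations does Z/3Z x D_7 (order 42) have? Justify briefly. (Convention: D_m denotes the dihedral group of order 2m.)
15

Proof sketch: The number of irreducible complex representations of a finite group equals its number of conjugacy classes. For a direct product, #classes(G x H) = #classes(G) * #classes(H). Z/3Z has 3 classes (abelian), D_7 has 5 classes, so 3 * 5 = 15, so Z/3Z x D_7 (order 42) has exactly 15 irreducible complex representations.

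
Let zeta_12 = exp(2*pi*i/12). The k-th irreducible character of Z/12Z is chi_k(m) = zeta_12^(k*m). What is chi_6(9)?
chi_6(9) = zeta_12^54 = -1

Why: chi_6(9) = zeta_12^(6*9) = zeta_12^54. Since zeta_12^12 = 1, this equals zeta_12^6 = exp(2*pi*i*6/12) = -1.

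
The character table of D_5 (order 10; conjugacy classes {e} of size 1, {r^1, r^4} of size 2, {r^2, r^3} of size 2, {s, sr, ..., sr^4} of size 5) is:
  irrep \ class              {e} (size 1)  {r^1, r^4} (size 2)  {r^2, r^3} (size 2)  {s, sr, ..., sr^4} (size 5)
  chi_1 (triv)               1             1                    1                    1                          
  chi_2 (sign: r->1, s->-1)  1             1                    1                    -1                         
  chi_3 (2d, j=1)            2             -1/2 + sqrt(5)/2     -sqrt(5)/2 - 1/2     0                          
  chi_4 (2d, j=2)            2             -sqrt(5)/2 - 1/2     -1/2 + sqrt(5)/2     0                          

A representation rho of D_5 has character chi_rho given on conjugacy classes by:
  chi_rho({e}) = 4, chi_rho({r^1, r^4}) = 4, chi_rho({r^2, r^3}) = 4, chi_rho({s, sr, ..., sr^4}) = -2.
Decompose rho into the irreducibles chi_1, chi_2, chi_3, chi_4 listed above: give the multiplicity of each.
Multiplicities: chi_1: 1, chi_2: 3, chi_3: 0, chi_4: 0.

Derivation: Use <chi_rho, chi> = (1/|G|) sum_C |C| * chi_rho(C) * conj(chi(C)) with |G| = 10 for each irreducible chi in the table:
  <chi_rho, chi_1> = (1/10)[1*(4)*conj(1) + 2*(4)*conj(1) + 2*(4)*conj(1) + 5*(-2)*conj(1)]
      = (1/10)[(4) + (8) + (8) + (-10)] = 10/10 = 1
  <chi_rho, chi_2> = (1/10)[1*(4)*conj(1) + 2*(4)*conj(1) + 2*(4)*conj(1) + 5*(-2)*conj(-1)]
      = (1/10)[(4) + (8) + (8) + (10)] = 30/10 = 3
  <chi_rho, chi_3> = (1/10)[1*(4)*conj(2) + 2*(4)*conj(-1/2 + sqrt(5)/2) + 2*(4)*conj(-sqrt(5)/2 - 1/2) + 5*(-2)*conj(0)]
      = (1/10)[(8) + (-4 + 4*sqrt(5)) + (-4*sqrt(5) - 4) + (0)] = 0/10 = 0
  <chi_rho, chi_4> = (1/10)[1*(4)*conj(2) + 2*(4)*conj(-sqrt(5)/2 - 1/2) + 2*(4)*conj(-1/2 + sqrt(5)/2) + 5*(-2)*conj(0)]
      = (1/10)[(8) + (-4*sqrt(5) - 4) + (-4 + 4*sqrt(5)) + (0)] = 0/10 = 0
Dimension check: dim(rho) = sum (mult * dim) = 1*1 + 3*1 + 0*2 + 0*2 = 4 = chi_rho(e) = 4.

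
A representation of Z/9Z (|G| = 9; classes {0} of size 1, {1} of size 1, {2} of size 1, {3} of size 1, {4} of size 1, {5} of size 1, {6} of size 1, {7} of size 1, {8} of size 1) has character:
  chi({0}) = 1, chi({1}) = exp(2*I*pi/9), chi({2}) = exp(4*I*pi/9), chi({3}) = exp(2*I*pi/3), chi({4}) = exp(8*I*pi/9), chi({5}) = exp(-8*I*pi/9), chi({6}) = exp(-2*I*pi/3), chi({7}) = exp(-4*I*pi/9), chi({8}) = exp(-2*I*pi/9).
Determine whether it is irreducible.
Irreducible: <chi, chi> = 1.

Justification: <chi, chi> = (1/|G|) sum_C |C| * |chi(C)|^2 = (1/9)[1*|1|^2 + 1*|exp(2*I*pi/9)|^2 + 1*|exp(4*I*pi/9)|^2 + 1*|exp(2*I*pi/3)|^2 + 1*|exp(8*I*pi/9)|^2 + 1*|exp(-8*I*pi/9)|^2 + 1*|exp(-2*I*pi/3)|^2 + 1*|exp(-4*I*pi/9)|^2 + 1*|exp(-2*I*pi/9)|^2]
  = (1/9)[(1) + (1) + (1) + (1) + (1) + (1) + (1) + (1) + (1)] = 9/9 = 1.
(Exp terms are combined using exp(i*s)*conj(exp(i*t)) = exp(i*(s-t)), and sums of them are collapsed using the identity that for every m > 1 the m distinct m-th roots of unity sum to 0, e.g. 1 + exp(2*I*pi/3) + exp(-2*I*pi/3) = 0.)
A character is irreducible iff <chi, chi> = 1, so this representation is irreducible.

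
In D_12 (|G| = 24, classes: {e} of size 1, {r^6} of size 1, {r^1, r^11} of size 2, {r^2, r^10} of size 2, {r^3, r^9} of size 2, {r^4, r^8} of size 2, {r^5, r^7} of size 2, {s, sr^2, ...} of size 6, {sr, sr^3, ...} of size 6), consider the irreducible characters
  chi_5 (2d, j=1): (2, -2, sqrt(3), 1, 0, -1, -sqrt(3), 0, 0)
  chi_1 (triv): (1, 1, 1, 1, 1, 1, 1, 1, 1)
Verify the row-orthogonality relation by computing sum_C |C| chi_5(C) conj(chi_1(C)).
Sum = 0; so <chi_5, chi_1> = 0 (distinct irreducibles are orthogonal).

Details: Compute term by term over conjugacy classes (|C| * chi_5(C) * conj(chi_1(C))):
  1*(2)*conj(1) + 1*(-2)*conj(1) + 2*(sqrt(3))*conj(1) + 2*(1)*conj(1) + 2*(0)*conj(1) + 2*(-1)*conj(1) + 2*(-sqrt(3))*conj(1) + 6*(0)*conj(1) + 6*(0)*conj(1)
  = (2) + (-2) + (2*sqrt(3)) + (2) + (0) + (-2) + (-2*sqrt(3)) + (0) + (0)
  = 0.
Dividing by |G| = 24 gives 0/24 = 0, matching the row-orthogonality relation <chi_5, chi_1> = [chi_5 = chi_1].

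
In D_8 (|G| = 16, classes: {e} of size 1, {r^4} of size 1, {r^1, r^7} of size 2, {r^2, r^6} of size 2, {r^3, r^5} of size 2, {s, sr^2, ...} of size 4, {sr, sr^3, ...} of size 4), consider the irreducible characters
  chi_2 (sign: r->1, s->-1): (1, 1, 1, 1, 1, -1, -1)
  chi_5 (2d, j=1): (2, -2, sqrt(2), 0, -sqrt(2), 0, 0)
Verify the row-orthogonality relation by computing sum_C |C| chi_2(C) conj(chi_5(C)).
Sum = 0; so <chi_2, chi_5> = 0 (distinct irreducibles are orthogonal).

Reasoning: Compute term by term over conjugacy classes (|C| * chi_2(C) * conj(chi_5(C))):
  1*(1)*conj(2) + 1*(1)*conj(-2) + 2*(1)*conj(sqrt(2)) + 2*(1)*conj(0) + 2*(1)*conj(-sqrt(2)) + 4*(-1)*conj(0) + 4*(-1)*conj(0)
  = (2) + (-2) + (2*sqrt(2)) + (0) + (-2*sqrt(2)) + (0) + (0)
  = 0.
Dividing by |G| = 16 gives 0/16 = 0, matching the row-orthogonality relation <chi_2, chi_5> = [chi_2 = chi_5].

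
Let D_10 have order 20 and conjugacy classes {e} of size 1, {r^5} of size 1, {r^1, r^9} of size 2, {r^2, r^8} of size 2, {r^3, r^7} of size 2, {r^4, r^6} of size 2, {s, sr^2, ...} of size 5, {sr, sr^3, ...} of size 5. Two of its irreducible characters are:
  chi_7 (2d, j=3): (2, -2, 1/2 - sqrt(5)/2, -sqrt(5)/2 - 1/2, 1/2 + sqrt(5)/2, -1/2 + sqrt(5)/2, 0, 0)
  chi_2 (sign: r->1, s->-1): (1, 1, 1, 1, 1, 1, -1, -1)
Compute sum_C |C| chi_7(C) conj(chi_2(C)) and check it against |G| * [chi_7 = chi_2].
Sum = 0; so <chi_7, chi_2> = 0 (distinct irreducibles are orthogonal).

Compute term by term over conjugacy classes (|C| * chi_7(C) * conj(chi_2(C))):
  1*(2)*conj(1) + 1*(-2)*conj(1) + 2*(1/2 - sqrt(5)/2)*conj(1) + 2*(-sqrt(5)/2 - 1/2)*conj(1) + 2*(1/2 + sqrt(5)/2)*conj(1) + 2*(-1/2 + sqrt(5)/2)*conj(1) + 5*(0)*conj(-1) + 5*(0)*conj(-1)
  = (2) + (-2) + (1 - sqrt(5)) + (-sqrt(5) - 1) + (1 + sqrt(5)) + (-1 + sqrt(5)) + (0) + (0)
  = 0.
Dividing by |G| = 20 gives 0/20 = 0, matching the row-orthogonality relation <chi_7, chi_2> = [chi_7 = chi_2].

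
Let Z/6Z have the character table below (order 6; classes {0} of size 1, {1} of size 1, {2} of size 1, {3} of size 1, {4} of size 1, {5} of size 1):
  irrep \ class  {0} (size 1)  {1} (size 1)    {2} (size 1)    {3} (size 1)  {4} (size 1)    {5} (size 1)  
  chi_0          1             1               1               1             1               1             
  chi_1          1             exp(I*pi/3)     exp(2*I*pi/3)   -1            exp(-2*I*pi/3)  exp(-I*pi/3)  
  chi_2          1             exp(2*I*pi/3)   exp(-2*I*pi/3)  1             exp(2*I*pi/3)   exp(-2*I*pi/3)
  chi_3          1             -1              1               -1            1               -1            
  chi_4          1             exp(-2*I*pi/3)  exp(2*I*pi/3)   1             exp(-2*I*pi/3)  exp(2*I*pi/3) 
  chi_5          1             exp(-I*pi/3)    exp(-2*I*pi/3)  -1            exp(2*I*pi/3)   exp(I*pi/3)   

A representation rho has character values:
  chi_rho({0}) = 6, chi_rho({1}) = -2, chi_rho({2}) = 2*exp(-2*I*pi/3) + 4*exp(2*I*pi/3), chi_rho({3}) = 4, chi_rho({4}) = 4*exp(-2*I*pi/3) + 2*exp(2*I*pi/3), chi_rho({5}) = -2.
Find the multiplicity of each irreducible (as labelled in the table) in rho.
Multiplicities: chi_0: 0, chi_1: 1, chi_2: 2, chi_3: 0, chi_4: 3, chi_5: 0.

Use <chi_rho, chi> = (1/|G|) sum_C |C| * chi_rho(C) * conj(chi(C)) with |G| = 6 for each irreducible chi in the table:
  <chi_rho, chi_0> = (1/6)[1*(6)*conj(1) + 1*(-2)*conj(1) + 1*(2*exp(-2*I*pi/3) + 4*exp(2*I*pi/3))*conj(1) + 1*(4)*conj(1) + 1*(4*exp(-2*I*pi/3) + 2*exp(2*I*pi/3))*conj(1) + 1*(-2)*conj(1)]
      = (1/6)[(6) + (-2) + (2*exp(-2*I*pi/3) + 4*exp(2*I*pi/3)) + (4) + (4*exp(-2*I*pi/3) + 2*exp(2*I*pi/3)) + (-2)] = 0/6 = 0
  <chi_rho, chi_1> = (1/6)[1*(6)*conj(1) + 1*(-2)*conj(exp(I*pi/3)) + 1*(2*exp(-2*I*pi/3) + 4*exp(2*I*pi/3))*conj(exp(2*I*pi/3)) + 1*(4)*conj(-1) + 1*(4*exp(-2*I*pi/3) + 2*exp(2*I*pi/3))*conj(exp(-2*I*pi/3)) + 1*(-2)*conj(exp(-I*pi/3))]
      = (1/6)[(6) + (-2 + 2*exp(I*pi/3)) + (4 + 2*exp(2*I*pi/3)) + (-4) + (4 + 2*exp(-2*I*pi/3)) + (-2 + 2*exp(-I*pi/3))] = 6/6 = 1
  <chi_rho, chi_2> = (1/6)[1*(6)*conj(1) + 1*(-2)*conj(exp(2*I*pi/3)) + 1*(2*exp(-2*I*pi/3) + 4*exp(2*I*pi/3))*conj(exp(-2*I*pi/3)) + 1*(4)*conj(1) + 1*(4*exp(-2*I*pi/3) + 2*exp(2*I*pi/3))*conj(exp(2*I*pi/3)) + 1*(-2)*conj(exp(-2*I*pi/3))]
      = (1/6)[(6) + (2 + exp(-I*pi/3) + 3*exp(2*I*pi/3)) + (2 + 4*exp(-2*I*pi/3)) + (4) + (2 + 4*exp(2*I*pi/3)) + (2 + 3*exp(-2*I*pi/3) + exp(I*pi/3))] = 12/6 = 2
  <chi_rho, chi_3> = (1/6)[1*(6)*conj(1) + 1*(-2)*conj(-1) + 1*(2*exp(-2*I*pi/3) + 4*exp(2*I*pi/3))*conj(1) + 1*(4)*conj(-1) + 1*(4*exp(-2*I*pi/3) + 2*exp(2*I*pi/3))*conj(1) + 1*(-2)*conj(-1)]
      = (1/6)[(6) + (2) + (2*exp(-2*I*pi/3) + 4*exp(2*I*pi/3)) + (-4) + (4*exp(-2*I*pi/3) + 2*exp(2*I*pi/3)) + (2)] = 0/6 = 0
  <chi_rho, chi_4> = (1/6)[1*(6)*conj(1) + 1*(-2)*conj(exp(-2*I*pi/3)) + 1*(2*exp(-2*I*pi/3) + 4*exp(2*I*pi/3))*conj(exp(2*I*pi/3)) + 1*(4)*conj(1) + 1*(4*exp(-2*I*pi/3) + 2*exp(2*I*pi/3))*conj(exp(-2*I*pi/3)) + 1*(-2)*conj(exp(2*I*pi/3))]
      = (1/6)[(6) + (2 + 2*exp(-2*I*pi/3)) + (4 + 2*exp(2*I*pi/3)) + (4) + (4 + 2*exp(-2*I*pi/3)) + (2 + 2*exp(2*I*pi/3))] = 18/6 = 3
  <chi_rho, chi_5> = (1/6)[1*(6)*conj(1) + 1*(-2)*conj(exp(-I*pi/3)) + 1*(2*exp(-2*I*pi/3) + 4*exp(2*I*pi/3))*conj(exp(-2*I*pi/3)) + 1*(4)*conj(-1) + 1*(4*exp(-2*I*pi/3) + 2*exp(2*I*pi/3))*conj(exp(2*I*pi/3)) + 1*(-2)*conj(exp(I*pi/3))]
      = (1/6)[(6) + (-2 + 3*exp(-I*pi/3) + exp(2*I*pi/3)) + (2 + 4*exp(-2*I*pi/3)) + (-4) + (2 + 4*exp(2*I*pi/3)) + (-2 + exp(-2*I*pi/3) + 3*exp(I*pi/3))] = 0/6 = 0
(Exp terms are combined using exp(i*s)*conj(exp(i*t)) = exp(i*(s-t)), and sums of them are collapsed using the identity that for every m > 1 the m distinct m-th roots of unity sum to 0, e.g. 1 + exp(2*I*pi/3) + exp(-2*I*pi/3) = 0.)
Dimension check: dim(rho) = sum (mult * dim) = 0*1 + 1*1 + 2*1 + 0*1 + 3*1 + 0*1 = 6 = chi_rho(e) = 6.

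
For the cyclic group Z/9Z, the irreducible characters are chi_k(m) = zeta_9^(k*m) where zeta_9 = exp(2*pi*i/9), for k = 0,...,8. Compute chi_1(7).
chi_1(7) = zeta_9^7 = exp(-4*I*pi/9)

chi_1(7) = zeta_9^(1*7) = zeta_9^7. Since zeta_9^9 = 1, this equals zeta_9^7 = exp(2*pi*i*7/9) = exp(-4*I*pi/9).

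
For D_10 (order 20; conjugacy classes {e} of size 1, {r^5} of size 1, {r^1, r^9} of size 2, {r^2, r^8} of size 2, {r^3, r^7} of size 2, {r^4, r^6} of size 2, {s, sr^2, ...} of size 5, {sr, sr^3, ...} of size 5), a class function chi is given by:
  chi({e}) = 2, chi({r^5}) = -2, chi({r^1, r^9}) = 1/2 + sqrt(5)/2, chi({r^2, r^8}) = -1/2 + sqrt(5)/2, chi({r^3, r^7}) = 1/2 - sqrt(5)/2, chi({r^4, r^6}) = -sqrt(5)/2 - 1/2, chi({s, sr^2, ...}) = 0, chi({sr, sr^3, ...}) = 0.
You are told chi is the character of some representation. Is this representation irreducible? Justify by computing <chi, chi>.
Irreducible: <chi, chi> = 1.

Justification: <chi, chi> = (1/|G|) sum_C |C| * |chi(C)|^2 = (1/20)[1*|2|^2 + 1*|-2|^2 + 2*|1/2 + sqrt(5)/2|^2 + 2*|-1/2 + sqrt(5)/2|^2 + 2*|1/2 - sqrt(5)/2|^2 + 2*|-sqrt(5)/2 - 1/2|^2 + 5*|0|^2 + 5*|0|^2]
  = (1/20)[(4) + (4) + (sqrt(5) + 3) + (3 - sqrt(5)) + (3 - sqrt(5)) + (sqrt(5) + 3) + (0) + (0)] = 20/20 = 1.
A character is irreducible iff <chi, chi> = 1, so this representation is irreducible.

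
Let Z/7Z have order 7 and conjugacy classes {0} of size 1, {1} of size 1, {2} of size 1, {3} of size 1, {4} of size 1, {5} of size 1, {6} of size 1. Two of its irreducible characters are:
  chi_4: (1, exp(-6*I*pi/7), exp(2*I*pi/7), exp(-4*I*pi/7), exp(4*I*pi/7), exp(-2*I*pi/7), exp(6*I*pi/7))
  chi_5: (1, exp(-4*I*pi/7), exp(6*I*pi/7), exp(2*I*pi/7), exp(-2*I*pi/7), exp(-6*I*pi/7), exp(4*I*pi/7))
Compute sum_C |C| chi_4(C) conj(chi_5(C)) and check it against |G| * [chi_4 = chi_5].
Sum = 0; so <chi_4, chi_5> = 0 (distinct irreducibles are orthogonal).

Reasoning: Compute term by term over conjugacy classes (|C| * chi_4(C) * conj(chi_5(C))):
  1*(1)*conj(1) + 1*(exp(-6*I*pi/7))*conj(exp(-4*I*pi/7)) + 1*(exp(2*I*pi/7))*conj(exp(6*I*pi/7)) + 1*(exp(-4*I*pi/7))*conj(exp(2*I*pi/7)) + 1*(exp(4*I*pi/7))*conj(exp(-2*I*pi/7)) + 1*(exp(-2*I*pi/7))*conj(exp(-6*I*pi/7)) + 1*(exp(6*I*pi/7))*conj(exp(4*I*pi/7))
  = (1) + (exp(-2*I*pi/7)) + (exp(-4*I*pi/7)) + (exp(-6*I*pi/7)) + (exp(6*I*pi/7)) + (exp(4*I*pi/7)) + (exp(2*I*pi/7))
  = 0.
(Exp terms are combined using exp(i*s)*conj(exp(i*t)) = exp(i*(s-t)), and sums of them are collapsed using the identity that for every m > 1 the m distinct m-th roots of unity sum to 0, e.g. 1 + exp(2*I*pi/3) + exp(-2*I*pi/3) = 0.)
Dividing by |G| = 7 gives 0/7 = 0, matching the row-orthogonality relation <chi_4, chi_5> = [chi_4 = chi_5].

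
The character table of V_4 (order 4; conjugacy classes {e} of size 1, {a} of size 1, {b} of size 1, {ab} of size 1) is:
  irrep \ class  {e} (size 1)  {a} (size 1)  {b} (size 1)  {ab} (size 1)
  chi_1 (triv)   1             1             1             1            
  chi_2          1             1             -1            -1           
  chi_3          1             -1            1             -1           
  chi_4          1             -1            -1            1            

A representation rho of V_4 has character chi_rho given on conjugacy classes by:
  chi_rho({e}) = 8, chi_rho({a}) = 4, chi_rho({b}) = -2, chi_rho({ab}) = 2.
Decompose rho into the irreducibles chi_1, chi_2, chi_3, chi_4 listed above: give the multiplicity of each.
Multiplicities: chi_1: 3, chi_2: 3, chi_3: 0, chi_4: 2.

Details: Use <chi_rho, chi> = (1/|G|) sum_C |C| * chi_rho(C) * conj(chi(C)) with |G| = 4 for each irreducible chi in the table:
  <chi_rho, chi_1> = (1/4)[1*(8)*conj(1) + 1*(4)*conj(1) + 1*(-2)*conj(1) + 1*(2)*conj(1)]
      = (1/4)[(8) + (4) + (-2) + (2)] = 12/4 = 3
  <chi_rho, chi_2> = (1/4)[1*(8)*conj(1) + 1*(4)*conj(1) + 1*(-2)*conj(-1) + 1*(2)*conj(-1)]
      = (1/4)[(8) + (4) + (2) + (-2)] = 12/4 = 3
  <chi_rho, chi_3> = (1/4)[1*(8)*conj(1) + 1*(4)*conj(-1) + 1*(-2)*conj(1) + 1*(2)*conj(-1)]
      = (1/4)[(8) + (-4) + (-2) + (-2)] = 0/4 = 0
  <chi_rho, chi_4> = (1/4)[1*(8)*conj(1) + 1*(4)*conj(-1) + 1*(-2)*conj(-1) + 1*(2)*conj(1)]
      = (1/4)[(8) + (-4) + (2) + (2)] = 8/4 = 2
Dimension check: dim(rho) = sum (mult * dim) = 3*1 + 3*1 + 0*1 + 2*1 = 8 = chi_rho(e) = 8.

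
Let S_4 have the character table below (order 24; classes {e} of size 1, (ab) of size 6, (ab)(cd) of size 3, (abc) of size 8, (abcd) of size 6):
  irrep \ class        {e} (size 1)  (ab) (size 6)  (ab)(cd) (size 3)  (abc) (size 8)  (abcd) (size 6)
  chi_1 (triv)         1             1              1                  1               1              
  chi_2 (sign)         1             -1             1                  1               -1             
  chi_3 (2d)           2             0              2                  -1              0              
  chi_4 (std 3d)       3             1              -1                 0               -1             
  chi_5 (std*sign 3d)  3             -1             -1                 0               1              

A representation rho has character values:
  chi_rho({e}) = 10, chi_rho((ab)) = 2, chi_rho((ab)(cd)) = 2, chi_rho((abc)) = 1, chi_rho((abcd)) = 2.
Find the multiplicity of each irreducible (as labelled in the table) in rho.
Multiplicities: chi_1: 2, chi_2: 0, chi_3: 1, chi_4: 1, chi_5: 1.

Working: Use <chi_rho, chi> = (1/|G|) sum_C |C| * chi_rho(C) * conj(chi(C)) with |G| = 24 for each irreducible chi in the table:
  <chi_rho, chi_1> = (1/24)[1*(10)*conj(1) + 6*(2)*conj(1) + 3*(2)*conj(1) + 8*(1)*conj(1) + 6*(2)*conj(1)]
      = (1/24)[(10) + (12) + (6) + (8) + (12)] = 48/24 = 2
  <chi_rho, chi_2> = (1/24)[1*(10)*conj(1) + 6*(2)*conj(-1) + 3*(2)*conj(1) + 8*(1)*conj(1) + 6*(2)*conj(-1)]
      = (1/24)[(10) + (-12) + (6) + (8) + (-12)] = 0/24 = 0
  <chi_rho, chi_3> = (1/24)[1*(10)*conj(2) + 6*(2)*conj(0) + 3*(2)*conj(2) + 8*(1)*conj(-1) + 6*(2)*conj(0)]
      = (1/24)[(20) + (0) + (12) + (-8) + (0)] = 24/24 = 1
  <chi_rho, chi_4> = (1/24)[1*(10)*conj(3) + 6*(2)*conj(1) + 3*(2)*conj(-1) + 8*(1)*conj(0) + 6*(2)*conj(-1)]
      = (1/24)[(30) + (12) + (-6) + (0) + (-12)] = 24/24 = 1
  <chi_rho, chi_5> = (1/24)[1*(10)*conj(3) + 6*(2)*conj(-1) + 3*(2)*conj(-1) + 8*(1)*conj(0) + 6*(2)*conj(1)]
      = (1/24)[(30) + (-12) + (-6) + (0) + (12)] = 24/24 = 1
Dimension check: dim(rho) = sum (mult * dim) = 2*1 + 0*1 + 1*2 + 1*3 + 1*3 = 10 = chi_rho(e) = 10.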